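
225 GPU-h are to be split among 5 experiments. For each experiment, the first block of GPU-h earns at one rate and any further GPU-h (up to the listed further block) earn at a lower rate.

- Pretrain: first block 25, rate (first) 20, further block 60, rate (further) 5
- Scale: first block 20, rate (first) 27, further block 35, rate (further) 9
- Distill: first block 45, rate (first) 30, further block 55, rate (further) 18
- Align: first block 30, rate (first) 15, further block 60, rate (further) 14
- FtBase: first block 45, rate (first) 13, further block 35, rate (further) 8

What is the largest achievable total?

Treat each block as its own option and order by rate: Distill/T1 30 > Scale/T1 27 > Pretrain/T1 20 > Distill/T2 18 > Align/T1 15 > Align/T2 14 > FtBase/T1 13 > Scale/T2 9 > FtBase/T2 8 > Pretrain/T2 5.
Distill T1 at 30: fill all 45 ; 180 left.
Scale T1 at 27: fill all 20 ; 160 left.
Pretrain T1 at 20: fill all 25 ; 135 left.
Fill Distill T2 block (55 at 18) ; 80 left.
Fill Align T1 block (30 at 15) ; 50 left.
50 remain; put them into Align T2 at 14.
Total = 30×45 + 27×20 + 20×25 + 18×55 + 15×30 + 14×50 = 4530.

4530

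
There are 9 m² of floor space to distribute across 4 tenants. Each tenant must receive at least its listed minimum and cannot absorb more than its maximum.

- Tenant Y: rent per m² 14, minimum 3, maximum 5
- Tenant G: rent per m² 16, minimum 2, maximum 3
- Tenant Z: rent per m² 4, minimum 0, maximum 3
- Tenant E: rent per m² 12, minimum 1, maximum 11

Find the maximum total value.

Meeting every minimum uses 3+2+0+1 = 6 m², leaving 3.
Highest rent per m² first: Tenant G 16 > Tenant Y 14 > Tenant E 12 > Tenant Z 4.
Tenant G takes 1 more to reach its cap of 3 ; 2 left.
Give Tenant Y 2 more to hit its cap of 5 ; 0 left.
Total = 14×5 + 16×3 + 12×1 = 130.

130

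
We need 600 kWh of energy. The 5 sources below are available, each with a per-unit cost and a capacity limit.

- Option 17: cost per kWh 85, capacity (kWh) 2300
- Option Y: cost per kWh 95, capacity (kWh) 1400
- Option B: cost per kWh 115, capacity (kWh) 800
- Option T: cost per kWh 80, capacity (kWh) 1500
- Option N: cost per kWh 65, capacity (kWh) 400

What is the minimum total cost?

Cheapest first:
Option N (65): use full 400 → 200 kWh to go.
Option T (80): take the remaining 200 → done.
Option 17, Option Y, Option B: unused.
Cost = 400×65 + 200×80 = 42000.

42000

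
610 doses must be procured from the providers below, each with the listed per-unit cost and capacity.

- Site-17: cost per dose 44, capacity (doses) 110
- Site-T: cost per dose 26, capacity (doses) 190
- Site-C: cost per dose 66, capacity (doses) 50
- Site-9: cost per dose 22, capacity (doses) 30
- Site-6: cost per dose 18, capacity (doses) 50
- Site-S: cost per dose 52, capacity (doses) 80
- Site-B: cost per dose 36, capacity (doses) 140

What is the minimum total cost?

21200

Cheapest first:
Site-6 at 18: take all 50 doses ; 560 still needed.
Site-9 (22): use full 30 ; 530 doses to go.
Site-T (26): use full 190 ; 340 doses to go.
Take 140 from Site-B at 36 ; need 200 more.
Site-17 (44): use full 110 ; 90 doses to go.
Site-S (52): use full 80 ; 10 doses to go.
Site-C at 66: take 10 of its 50 ; requirement met.
Cost = 50×18 + 30×22 + 190×26 + 140×36 + 110×44 + 80×52 + 10×66 = 21200.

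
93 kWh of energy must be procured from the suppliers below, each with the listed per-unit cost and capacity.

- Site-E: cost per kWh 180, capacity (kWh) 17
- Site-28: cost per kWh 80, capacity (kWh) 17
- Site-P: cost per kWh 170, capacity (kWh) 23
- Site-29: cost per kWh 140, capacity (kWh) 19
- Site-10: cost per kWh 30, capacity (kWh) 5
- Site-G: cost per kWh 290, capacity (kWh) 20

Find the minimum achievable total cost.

14620

Use suppliers in increasing cost order.
Take 5 from Site-10 at 30 ; need 88 more.
Take 17 from Site-28 at 80 ; need 71 more.
Take 19 from Site-29 at 140 ; need 52 more.
Take 23 from Site-P at 170 ; need 29 more.
Take 17 from Site-E at 180 ; need 12 more.
Site-G (290): take the remaining 12 ; done.
Cost = 5×30 + 17×80 + 19×140 + 23×170 + 17×180 + 12×290 = 14620.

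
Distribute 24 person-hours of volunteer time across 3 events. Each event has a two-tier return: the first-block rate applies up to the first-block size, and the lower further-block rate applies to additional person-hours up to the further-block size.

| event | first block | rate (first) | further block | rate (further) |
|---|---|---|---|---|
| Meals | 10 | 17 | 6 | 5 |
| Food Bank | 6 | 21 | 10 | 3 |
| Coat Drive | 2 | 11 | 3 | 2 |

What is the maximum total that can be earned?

Rank every tier by rate: Food Bank/first 21 > Meals/first 17 > Coat Drive/first 11 > Meals/second 5 > Food Bank/second 3 > Coat Drive/second 2.
Food Bank/first (21): +6 ; 18 left.
Meals first at 17: fill all 10 ; 8 left.
Fill Coat Drive first block (2 at 11) ; 6 left.
Meals/second (5): +6 ; 0 left.
Total = 21×6 + 17×10 + 11×2 + 5×6 = 348.

348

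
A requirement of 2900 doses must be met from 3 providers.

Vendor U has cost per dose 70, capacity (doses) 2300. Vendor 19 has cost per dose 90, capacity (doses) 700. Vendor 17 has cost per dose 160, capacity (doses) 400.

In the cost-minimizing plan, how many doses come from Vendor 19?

600

Use providers in increasing cost order.
Vendor U (70): use full 2300 — 600 doses to go.
Take 600 from Vendor 19 at 90 to finish.
Vendor 17: unused.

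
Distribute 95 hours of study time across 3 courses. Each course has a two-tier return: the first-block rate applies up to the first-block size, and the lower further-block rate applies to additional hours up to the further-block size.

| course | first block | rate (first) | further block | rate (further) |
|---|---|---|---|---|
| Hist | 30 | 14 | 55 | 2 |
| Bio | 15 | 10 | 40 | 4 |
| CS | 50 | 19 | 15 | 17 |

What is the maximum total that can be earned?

1625

Order all 6 blocks by rate: CS/first 19 > CS/second 17 > Hist/first 14 > Bio/first 10 > Bio/second 4 > Hist/second 2.
CS/first (19): +50 — 45 left.
CS/second (17): +15 — 30 left.
Hist/first (14): +30 — 0 left.
Total = 19×50 + 17×15 + 14×30 = 1625.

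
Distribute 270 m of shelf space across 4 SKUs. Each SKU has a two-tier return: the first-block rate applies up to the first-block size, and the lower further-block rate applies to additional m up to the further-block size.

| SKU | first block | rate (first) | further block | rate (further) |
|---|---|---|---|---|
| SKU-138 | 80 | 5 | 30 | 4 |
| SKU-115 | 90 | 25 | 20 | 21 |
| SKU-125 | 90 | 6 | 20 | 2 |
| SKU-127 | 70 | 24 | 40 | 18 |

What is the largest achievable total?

5370

Rank every tier by rate: SKU-115/T1 25 > SKU-127/T1 24 > SKU-115/T2 21 > SKU-127/T2 18 > SKU-125/T1 6 > SKU-138/T1 5 > SKU-138/T2 4 > SKU-125/T2 2.
Fill SKU-115 T1 block (90 at 25) — 180 left.
SKU-127 T1 at 24: fill all 70 — 110 left.
Fill SKU-115 T2 block (20 at 21) — 90 left.
SKU-127 T2 at 18: fill all 40 — 50 left.
50 remain; put them into SKU-125 T1 at 6.
Total = 25×90 + 24×70 + 21×20 + 18×40 + 6×50 = 5370.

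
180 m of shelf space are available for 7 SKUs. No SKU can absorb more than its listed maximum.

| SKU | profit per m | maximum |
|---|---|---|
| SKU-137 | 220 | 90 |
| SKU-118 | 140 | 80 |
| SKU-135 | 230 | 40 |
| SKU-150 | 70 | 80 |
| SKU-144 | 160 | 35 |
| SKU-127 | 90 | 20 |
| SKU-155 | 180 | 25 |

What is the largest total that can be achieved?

37500

Highest profit per m first: SKU-135 230 > SKU-137 220 > SKU-155 180 > SKU-144 160 > SKU-118 140 > SKU-127 90 > SKU-150 70.
Give SKU-135 40 to hit its cap of 40 → 140 left.
SKU-137: +90 to 90 (cap) → 50 left.
SKU-155 takes 25 to reach its cap of 25 → 25 left.
SKU-144 has room for 35 but only 25 remain, so it gets 25.
Total = 220×90 + 230×40 + 160×25 + 180×25 = 37500.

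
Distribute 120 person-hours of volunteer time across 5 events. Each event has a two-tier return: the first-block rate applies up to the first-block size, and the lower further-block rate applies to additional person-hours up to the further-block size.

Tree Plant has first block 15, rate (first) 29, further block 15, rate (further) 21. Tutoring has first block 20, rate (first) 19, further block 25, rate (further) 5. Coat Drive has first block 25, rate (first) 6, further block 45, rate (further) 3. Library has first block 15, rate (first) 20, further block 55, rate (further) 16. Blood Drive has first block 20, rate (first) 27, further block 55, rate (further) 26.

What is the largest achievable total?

Order all 10 blocks by rate: Tree Plant/T1 29 > Blood Drive/T1 27 > Blood Drive/T2 26 > Tree Plant/T2 21 > Library/T1 20 > Tutoring/T1 19 > Library/T2 16 > Coat Drive/T1 6 > Tutoring/T2 5 > Coat Drive/T2 3.
Tree Plant T1 at 29: fill all 15 ; 105 left.
Fill Blood Drive T1 block (20 at 27) ; 85 left.
Blood Drive/T2 (26): +55 ; 30 left.
Tree Plant/T2 (21): +15 ; 15 left.
Fill Library T1 block (15 at 20) ; 0 left.
Total = 29×15 + 27×20 + 26×55 + 21×15 + 20×15 = 3020.

3020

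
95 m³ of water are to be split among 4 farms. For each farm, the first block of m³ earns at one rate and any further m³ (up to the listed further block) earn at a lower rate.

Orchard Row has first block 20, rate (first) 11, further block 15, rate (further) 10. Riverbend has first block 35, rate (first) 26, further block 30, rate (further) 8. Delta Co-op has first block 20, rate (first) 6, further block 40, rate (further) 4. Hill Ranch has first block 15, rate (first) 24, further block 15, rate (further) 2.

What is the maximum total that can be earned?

Order all 8 blocks by rate: Riverbend/tier1 26 > Hill Ranch/tier1 24 > Orchard Row/tier1 11 > Orchard Row/tier2 10 > Riverbend/tier2 8 > Delta Co-op/tier1 6 > Delta Co-op/tier2 4 > Hill Ranch/tier2 2.
Fill Riverbend tier1 block (35 at 26) ; 60 left.
Fill Hill Ranch tier1 block (15 at 24) ; 45 left.
Orchard Row tier1 at 11: fill all 20 ; 25 left.
Fill Orchard Row tier2 block (15 at 10) ; 10 left.
10 remain; put them into Riverbend tier2 at 8.
Total = 26×35 + 24×15 + 11×20 + 10×15 + 8×10 = 1720.

1720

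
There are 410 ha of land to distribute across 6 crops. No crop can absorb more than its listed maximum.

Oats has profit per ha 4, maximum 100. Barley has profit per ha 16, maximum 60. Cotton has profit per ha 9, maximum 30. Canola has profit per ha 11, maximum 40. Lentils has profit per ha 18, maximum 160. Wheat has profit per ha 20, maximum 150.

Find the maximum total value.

7280

Order the crops by profit per ha: Wheat 20 > Lentils 18 > Barley 16 > Canola 11 > Cotton 9 > Oats 4.
Wheat: +150 to 150 (cap) — 260 left.
Lentils: +160 to 160 (cap) — 100 left.
Barley takes 60 to reach its cap of 60 — 40 left.
Canola takes 40 to reach its cap of 40 — 0 left.
Total = 16×60 + 11×40 + 18×160 + 20×150 = 7280.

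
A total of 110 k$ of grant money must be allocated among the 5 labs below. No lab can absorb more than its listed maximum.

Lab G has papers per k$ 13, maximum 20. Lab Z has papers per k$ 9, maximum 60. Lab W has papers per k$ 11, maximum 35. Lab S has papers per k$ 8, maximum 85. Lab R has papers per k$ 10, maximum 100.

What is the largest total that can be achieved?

1195

Highest papers per k$ first: Lab G 13 > Lab W 11 > Lab R 10 > Lab Z 9 > Lab S 8.
Lab G: +20 to 20 (cap) ; 90 left.
Lab W takes 35 to reach its cap of 35 ; 55 left.
Only 55 left; Lab R takes them to reach 55.
Total = 13×20 + 11×35 + 10×55 = 1195.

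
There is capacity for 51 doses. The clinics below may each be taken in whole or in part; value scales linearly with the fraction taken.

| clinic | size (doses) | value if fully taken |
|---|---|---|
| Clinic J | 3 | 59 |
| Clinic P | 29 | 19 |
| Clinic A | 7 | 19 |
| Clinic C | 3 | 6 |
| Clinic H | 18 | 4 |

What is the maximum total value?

Rank by value-to-size ratio: Clinic J 59/3≈19.7, Clinic A 19/7≈2.71, Clinic C 6/3≈2, Clinic P 19/29≈0.655, Clinic H 4/18≈0.222.
Take all of Clinic J (3 doses, value 59) ; 48 doses left.
Take all of Clinic A (7 doses, value 19) ; 41 doses left.
Take all of Clinic C (3 doses, value 6) ; 38 doses left.
Take all of Clinic P (29 doses, value 19) ; 9 doses left.
Only 9 doses remain; take 9/18 of Clinic H for value 4×9/18 = 2.
Total value = 105.

105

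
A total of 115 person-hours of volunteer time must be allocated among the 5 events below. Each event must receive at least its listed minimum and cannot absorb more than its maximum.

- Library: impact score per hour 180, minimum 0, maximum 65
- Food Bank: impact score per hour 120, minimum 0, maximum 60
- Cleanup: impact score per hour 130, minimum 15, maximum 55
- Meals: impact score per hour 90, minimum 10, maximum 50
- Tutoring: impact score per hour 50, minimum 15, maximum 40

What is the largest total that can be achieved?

16600

Meeting every minimum uses 0+0+15+10+15 = 40 person-hours, leaving 75.
Rank by impact score per hour: Library 180 > Cleanup 130 > Food Bank 120 > Meals 90 > Tutoring 50.
Give Library 65 more to hit its cap of 65 — 10 left.
Cleanup: +10 (room for 40) → 25. Pool exhausted.
Total = 180×65 + 130×25 + 90×10 + 50×15 = 16600.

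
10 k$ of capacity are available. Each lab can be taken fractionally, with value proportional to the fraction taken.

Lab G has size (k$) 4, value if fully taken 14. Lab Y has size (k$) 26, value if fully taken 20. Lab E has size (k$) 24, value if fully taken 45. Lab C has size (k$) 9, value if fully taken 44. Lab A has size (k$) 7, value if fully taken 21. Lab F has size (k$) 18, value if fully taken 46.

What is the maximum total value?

Sort by value density: Lab C 44/9≈4.89, Lab G 14/4≈3.5, Lab A 21/7≈3, Lab F 46/18≈2.56, Lab E 45/24≈1.88, Lab Y 20/26≈0.769.
Lab C: take in full, 9 k$ for value 44 — 1 left.
1 k$ left: a 1/4 share of Lab G gives 14×1/4 = 3.5.
Total value = 47.5.

47.5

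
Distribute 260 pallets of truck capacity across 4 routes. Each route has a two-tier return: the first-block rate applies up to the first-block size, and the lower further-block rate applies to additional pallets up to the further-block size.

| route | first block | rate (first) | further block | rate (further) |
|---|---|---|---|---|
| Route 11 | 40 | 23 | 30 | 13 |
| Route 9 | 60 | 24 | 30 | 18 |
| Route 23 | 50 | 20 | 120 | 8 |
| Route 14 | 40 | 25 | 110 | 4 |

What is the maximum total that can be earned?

Treat each block as its own option and order by rate: Route 14/first 25 > Route 9/first 24 > Route 11/first 23 > Route 23/first 20 > Route 9/second 18 > Route 11/second 13 > Route 23/second 8 > Route 14/second 4.
Route 14 first at 25: fill all 40 — 220 left.
Route 9/first (24): +60 — 160 left.
Route 11/first (23): +40 — 120 left.
Route 23/first (20): +50 — 70 left.
Route 9/second (18): +30 — 40 left.
Route 11 second at 13: fill all 30 — 10 left.
Route 23/second: +10 of 120 at 8; pool empty.
Total = 25×40 + 24×60 + 23×40 + 20×50 + 18×30 + 13×30 + 8×10 = 5370.

5370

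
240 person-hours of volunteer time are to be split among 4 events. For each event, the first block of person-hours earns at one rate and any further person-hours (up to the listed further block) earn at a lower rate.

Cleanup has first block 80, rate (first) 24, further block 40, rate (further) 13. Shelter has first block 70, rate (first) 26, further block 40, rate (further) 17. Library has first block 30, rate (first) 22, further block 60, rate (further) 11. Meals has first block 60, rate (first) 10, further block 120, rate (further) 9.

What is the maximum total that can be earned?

5340

Rank every tier by rate: Shelter/T1 26 > Cleanup/T1 24 > Library/T1 22 > Shelter/T2 17 > Cleanup/T2 13 > Library/T2 11 > Meals/T1 10 > Meals/T2 9.
Shelter/T1 (26): +70 ; 170 left.
Fill Cleanup T1 block (80 at 24) ; 90 left.
Fill Library T1 block (30 at 22) ; 60 left.
Fill Shelter T2 block (40 at 17) ; 20 left.
Cleanup/T2: +20 of 40 at 13; pool empty.
Total = 26×70 + 24×80 + 22×30 + 17×40 + 13×20 = 5340.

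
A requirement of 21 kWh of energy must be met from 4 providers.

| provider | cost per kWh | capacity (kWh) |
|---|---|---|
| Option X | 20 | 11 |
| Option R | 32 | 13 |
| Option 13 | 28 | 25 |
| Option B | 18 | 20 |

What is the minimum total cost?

Use providers in increasing cost order.
Option B at 18: take all 20 kWh — 1 still needed.
Option X (20): take the remaining 1 — done.
Option 13, Option R: unused.
Cost = 20×18 + 1×20 = 380.

380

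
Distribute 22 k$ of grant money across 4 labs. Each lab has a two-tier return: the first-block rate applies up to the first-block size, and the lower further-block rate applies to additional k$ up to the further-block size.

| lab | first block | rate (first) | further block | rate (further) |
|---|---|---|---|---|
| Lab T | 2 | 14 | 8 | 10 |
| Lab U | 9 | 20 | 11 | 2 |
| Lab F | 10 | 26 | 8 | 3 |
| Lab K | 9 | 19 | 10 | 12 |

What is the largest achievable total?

497

Rank every tier by rate: Lab F/tier1 26 > Lab U/tier1 20 > Lab K/tier1 19 > Lab T/tier1 14 > Lab K/tier2 12 > Lab T/tier2 10 > Lab F/tier2 3 > Lab U/tier2 2.
Lab F tier1 at 26: fill all 10 — 12 left.
Lab U/tier1 (20): +9 — 3 left.
3 remain; put them into Lab K tier1 at 19.
Total = 26×10 + 20×9 + 19×3 = 497.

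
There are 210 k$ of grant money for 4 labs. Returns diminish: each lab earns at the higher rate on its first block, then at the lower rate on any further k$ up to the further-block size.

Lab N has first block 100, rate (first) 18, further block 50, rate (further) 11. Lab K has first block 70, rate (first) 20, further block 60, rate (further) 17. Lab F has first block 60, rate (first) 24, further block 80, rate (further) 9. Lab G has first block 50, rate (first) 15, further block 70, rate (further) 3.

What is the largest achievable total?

Rank every tier by rate: Lab F/T1 24 > Lab K/T1 20 > Lab N/T1 18 > Lab K/T2 17 > Lab G/T1 15 > Lab N/T2 11 > Lab F/T2 9 > Lab G/T2 3.
Lab F T1 at 24: fill all 60 → 150 left.
Fill Lab K T1 block (70 at 20) → 80 left.
80 remain; put them into Lab N T1 at 18.
Total = 24×60 + 20×70 + 18×80 = 4280.

4280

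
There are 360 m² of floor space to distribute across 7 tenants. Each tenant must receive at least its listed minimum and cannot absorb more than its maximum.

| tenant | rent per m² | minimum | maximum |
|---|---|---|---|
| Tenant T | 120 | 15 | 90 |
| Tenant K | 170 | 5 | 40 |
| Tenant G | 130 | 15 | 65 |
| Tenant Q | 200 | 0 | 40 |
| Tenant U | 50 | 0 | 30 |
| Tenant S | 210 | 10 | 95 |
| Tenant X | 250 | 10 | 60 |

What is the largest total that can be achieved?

Meeting every minimum uses 15+5+15+0+0+10+10 = 55 m², leaving 305.
Rank by rent per m²: Tenant X 250 > Tenant S 210 > Tenant Q 200 > Tenant K 170 > Tenant G 130 > Tenant T 120 > Tenant U 50.
Give Tenant X 50 more to hit its cap of 60 → 255 left.
Tenant S: +85 to 95 (cap) → 170 left.
Tenant Q takes 40 more to reach its cap of 40 → 130 left.
Give Tenant K 35 more to hit its cap of 40 → 95 left.
Tenant G takes 50 more to reach its cap of 65 → 45 left.
Tenant T: +45 (room for 75) → 60. Pool exhausted.
Total = 120×60 + 170×40 + 130×65 + 200×40 + 210×95 + 250×60 = 65400.

65400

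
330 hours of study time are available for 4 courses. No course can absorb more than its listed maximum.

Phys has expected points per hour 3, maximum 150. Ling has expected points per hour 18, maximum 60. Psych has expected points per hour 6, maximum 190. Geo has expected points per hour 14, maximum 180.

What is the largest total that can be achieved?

4140

Rank by expected points per hour: Ling 18 > Geo 14 > Psych 6 > Phys 3.
Give Ling 60 to hit its cap of 60 → 270 left.
Give Geo 180 to hit its cap of 180 → 90 left.
Only 90 left; Psych takes them to reach 90.
Total = 18×60 + 6×90 + 14×180 = 4140.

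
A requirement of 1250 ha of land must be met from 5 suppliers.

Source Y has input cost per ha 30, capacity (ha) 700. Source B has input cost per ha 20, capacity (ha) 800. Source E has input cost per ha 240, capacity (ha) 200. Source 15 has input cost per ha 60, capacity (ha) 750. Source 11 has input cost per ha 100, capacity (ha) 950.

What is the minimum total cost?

29500

Cheapest first:
Source B (20): use full 800 → 450 ha to go.
Source Y at 30: take 450 of its 700 → requirement met.
Source 15, Source 11, Source E: unused.
Cost = 800×20 + 450×30 = 29500.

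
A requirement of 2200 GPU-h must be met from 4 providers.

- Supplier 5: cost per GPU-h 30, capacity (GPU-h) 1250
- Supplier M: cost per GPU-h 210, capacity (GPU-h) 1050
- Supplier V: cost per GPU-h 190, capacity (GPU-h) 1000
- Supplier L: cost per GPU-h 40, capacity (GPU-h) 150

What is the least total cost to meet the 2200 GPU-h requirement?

Use providers in increasing cost order.
Supplier 5 (30): use full 1250 ; 950 GPU-h to go.
Supplier L at 40: take all 150 GPU-h ; 800 still needed.
Supplier V at 190: take 800 of its 1000 ; requirement met.
Supplier M: unused.
Cost = 1250×30 + 150×40 + 800×190 = 195500.

195500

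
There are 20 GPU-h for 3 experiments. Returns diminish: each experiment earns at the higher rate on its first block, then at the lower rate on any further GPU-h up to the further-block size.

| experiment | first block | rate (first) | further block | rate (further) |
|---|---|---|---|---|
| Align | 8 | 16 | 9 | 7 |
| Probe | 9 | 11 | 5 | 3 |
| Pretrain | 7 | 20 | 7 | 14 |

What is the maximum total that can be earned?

338

Treat each block as its own option and order by rate: Pretrain/first 20 > Align/first 16 > Pretrain/second 14 > Probe/first 11 > Align/second 7 > Probe/second 3.
Fill Pretrain first block (7 at 20) → 13 left.
Align/first (16): +8 → 5 left.
Pretrain/second: +5 of 7 at 14; pool empty.
Total = 20×7 + 16×8 + 14×5 = 338.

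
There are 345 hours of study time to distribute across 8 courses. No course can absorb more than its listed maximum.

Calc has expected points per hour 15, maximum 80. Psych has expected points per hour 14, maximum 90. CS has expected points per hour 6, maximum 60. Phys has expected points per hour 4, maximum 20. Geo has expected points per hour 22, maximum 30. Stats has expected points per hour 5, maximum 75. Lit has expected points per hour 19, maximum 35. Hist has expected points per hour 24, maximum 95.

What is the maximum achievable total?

6155

Highest expected points per hour first: Hist 24 > Geo 22 > Lit 19 > Calc 15 > Psych 14 > CS 6 > Stats 5 > Phys 4.
Give Hist 95 to hit its cap of 95 → 250 left.
Geo: +30 to 30 (cap) → 220 left.
Lit: +35 to 35 (cap) → 185 left.
Calc takes 80 to reach its cap of 80 → 105 left.
Give Psych 90 to hit its cap of 90 → 15 left.
CS: +15 (room for 60) → 15. Pool exhausted.
Total = 15×80 + 14×90 + 6×15 + 22×30 + 19×35 + 24×95 = 6155.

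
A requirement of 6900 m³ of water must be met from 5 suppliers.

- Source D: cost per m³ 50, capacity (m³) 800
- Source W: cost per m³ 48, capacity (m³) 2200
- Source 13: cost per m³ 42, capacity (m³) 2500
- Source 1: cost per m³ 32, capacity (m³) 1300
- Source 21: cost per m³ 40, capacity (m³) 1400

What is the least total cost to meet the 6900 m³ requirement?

Fill from the cheapest supplier first.
Source 1 (32): use full 1300 → 5600 m³ to go.
Source 21 (40): use full 1400 → 4200 m³ to go.
Source 13 (42): use full 2500 → 1700 m³ to go.
Source W at 48: take 1700 of its 2200 → requirement met.
Source D: unused.
Cost = 1300×32 + 1400×40 + 2500×42 + 1700×48 = 284200.

284200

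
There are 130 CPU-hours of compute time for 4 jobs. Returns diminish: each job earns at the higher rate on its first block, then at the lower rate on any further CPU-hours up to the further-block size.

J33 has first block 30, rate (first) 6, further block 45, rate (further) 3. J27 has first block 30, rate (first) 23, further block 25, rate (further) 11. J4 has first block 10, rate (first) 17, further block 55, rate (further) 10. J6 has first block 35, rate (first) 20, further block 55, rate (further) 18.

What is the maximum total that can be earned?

2550

Treat each block as its own option and order by rate: J27/first 23 > J6/first 20 > J6/second 18 > J4/first 17 > J27/second 11 > J4/second 10 > J33/first 6 > J33/second 3.
Fill J27 first block (30 at 23) → 100 left.
Fill J6 first block (35 at 20) → 65 left.
J6 second at 18: fill all 55 → 10 left.
J4 first at 17: fill all 10 → 0 left.
Total = 23×30 + 20×35 + 18×55 + 17×10 = 2550.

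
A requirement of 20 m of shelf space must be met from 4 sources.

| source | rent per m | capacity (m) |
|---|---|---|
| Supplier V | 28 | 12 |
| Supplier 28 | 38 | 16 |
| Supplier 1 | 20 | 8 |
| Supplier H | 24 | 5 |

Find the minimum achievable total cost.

476

Cheapest first:
Take 8 from Supplier 1 at 20 → need 12 more.
Supplier H at 24: take all 5 m → 7 still needed.
Supplier V at 28: take 7 of its 12 → requirement met.
Supplier 28: unused.
Cost = 8×20 + 5×24 + 7×28 = 476.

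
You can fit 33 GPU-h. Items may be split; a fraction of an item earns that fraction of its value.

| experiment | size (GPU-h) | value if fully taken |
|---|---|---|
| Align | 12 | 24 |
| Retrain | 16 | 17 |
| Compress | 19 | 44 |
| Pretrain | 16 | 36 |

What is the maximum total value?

75.5

Best value per unit of size first: Compress 44/19≈2.32, Pretrain 36/16≈2.25, Align 24/12≈2, Retrain 17/16≈1.06.
Compress: take in full, 19 GPU-h for value 44 → 14 left.
Only 14 GPU-h remain; take 14/16 of Pretrain for value 36×14/16 = 31.5.
Total value = 75.5.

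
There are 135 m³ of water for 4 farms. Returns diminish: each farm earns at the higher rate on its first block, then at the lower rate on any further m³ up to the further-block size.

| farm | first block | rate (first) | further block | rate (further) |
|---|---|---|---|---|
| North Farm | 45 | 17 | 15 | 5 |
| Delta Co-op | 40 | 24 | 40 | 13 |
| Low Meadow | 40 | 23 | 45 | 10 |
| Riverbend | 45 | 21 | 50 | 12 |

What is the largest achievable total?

Order all 8 blocks by rate: Delta Co-op/T1 24 > Low Meadow/T1 23 > Riverbend/T1 21 > North Farm/T1 17 > Delta Co-op/T2 13 > Riverbend/T2 12 > Low Meadow/T2 10 > North Farm/T2 5.
Delta Co-op T1 at 24: fill all 40 → 95 left.
Low Meadow/T1 (23): +40 → 55 left.
Riverbend/T1 (21): +45 → 10 left.
North Farm/T1: +10 of 45 at 17; pool empty.
Total = 24×40 + 23×40 + 21×45 + 17×10 = 2995.

2995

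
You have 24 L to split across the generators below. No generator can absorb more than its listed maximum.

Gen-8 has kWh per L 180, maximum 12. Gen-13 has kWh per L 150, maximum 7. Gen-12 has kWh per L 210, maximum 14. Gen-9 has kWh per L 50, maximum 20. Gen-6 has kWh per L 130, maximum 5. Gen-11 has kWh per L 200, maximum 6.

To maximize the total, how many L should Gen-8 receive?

Order the generators by kWh per L: Gen-12 210 > Gen-11 200 > Gen-8 180 > Gen-13 150 > Gen-6 130 > Gen-9 50.
Gen-12 takes 14 to reach its cap of 14 ; 10 left.
Give Gen-11 6 to hit its cap of 6 ; 4 left.
Gen-8 has room for 12 but only 4 remain, so it gets 4.

4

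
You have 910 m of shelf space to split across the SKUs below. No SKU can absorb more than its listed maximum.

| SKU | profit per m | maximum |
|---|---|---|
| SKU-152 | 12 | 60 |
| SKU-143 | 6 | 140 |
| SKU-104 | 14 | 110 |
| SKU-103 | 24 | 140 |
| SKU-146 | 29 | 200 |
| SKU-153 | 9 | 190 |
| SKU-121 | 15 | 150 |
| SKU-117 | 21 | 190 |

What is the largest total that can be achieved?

Order the SKUs by profit per m: SKU-146 29 > SKU-103 24 > SKU-117 21 > SKU-121 15 > SKU-104 14 > SKU-152 12 > SKU-153 9 > SKU-143 6.
SKU-146: +200 to 200 (cap) → 710 left.
SKU-103: +140 to 140 (cap) → 570 left.
SKU-117 takes 190 to reach its cap of 190 → 380 left.
SKU-121: +150 to 150 (cap) → 230 left.
Give SKU-104 110 to hit its cap of 110 → 120 left.
SKU-152 takes 60 to reach its cap of 60 → 60 left.
Only 60 left; SKU-153 takes them to reach 60.
Total = 12×60 + 14×110 + 24×140 + 29×200 + 9×60 + 15×150 + 21×190 = 18200.

18200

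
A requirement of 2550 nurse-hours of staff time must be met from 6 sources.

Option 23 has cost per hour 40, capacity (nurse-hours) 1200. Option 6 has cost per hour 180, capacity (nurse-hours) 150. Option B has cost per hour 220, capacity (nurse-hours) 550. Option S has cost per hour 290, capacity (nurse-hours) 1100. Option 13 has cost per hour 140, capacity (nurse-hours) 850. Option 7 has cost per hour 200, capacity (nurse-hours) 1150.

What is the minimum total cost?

Use sources in increasing cost order.
Option 23 (40): use full 1200 → 1350 nurse-hours to go.
Option 13 (140): use full 850 → 500 nurse-hours to go.
Option 6 at 180: take all 150 nurse-hours → 350 still needed.
Option 7 at 200: take 350 of its 1150 → requirement met.
Option B, Option S: unused.
Cost = 1200×40 + 850×140 + 150×180 + 350×200 = 264000.

264000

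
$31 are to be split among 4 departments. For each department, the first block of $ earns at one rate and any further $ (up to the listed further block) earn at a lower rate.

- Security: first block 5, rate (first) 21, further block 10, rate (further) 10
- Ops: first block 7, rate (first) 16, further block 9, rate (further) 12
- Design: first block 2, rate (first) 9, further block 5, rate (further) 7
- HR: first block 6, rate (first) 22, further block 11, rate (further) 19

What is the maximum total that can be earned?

Order all 8 blocks by rate: HR/tier1 22 > Security/tier1 21 > HR/tier2 19 > Ops/tier1 16 > Ops/tier2 12 > Security/tier2 10 > Design/tier1 9 > Design/tier2 7.
Fill HR tier1 block (6 at 22) → 25 left.
Security tier1 at 21: fill all 5 → 20 left.
HR tier2 at 19: fill all 11 → 9 left.
Fill Ops tier1 block (7 at 16) → 2 left.
Ops/tier2: +2 of 9 at 12; pool empty.
Total = 22×6 + 21×5 + 19×11 + 16×7 + 12×2 = 582.

582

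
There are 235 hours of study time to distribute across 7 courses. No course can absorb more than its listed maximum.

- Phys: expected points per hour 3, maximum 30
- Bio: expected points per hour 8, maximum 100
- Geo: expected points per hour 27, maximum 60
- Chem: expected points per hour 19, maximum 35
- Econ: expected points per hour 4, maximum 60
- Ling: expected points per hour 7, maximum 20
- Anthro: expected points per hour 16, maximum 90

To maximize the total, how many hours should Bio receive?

50

Rank by expected points per hour: Geo 27 > Chem 19 > Anthro 16 > Bio 8 > Ling 7 > Econ 4 > Phys 3.
Give Geo 60 to hit its cap of 60 ; 175 left.
Chem takes 35 to reach its cap of 35 ; 140 left.
Anthro takes 90 to reach its cap of 90 ; 50 left.
Only 50 left; Bio takes them to reach 50.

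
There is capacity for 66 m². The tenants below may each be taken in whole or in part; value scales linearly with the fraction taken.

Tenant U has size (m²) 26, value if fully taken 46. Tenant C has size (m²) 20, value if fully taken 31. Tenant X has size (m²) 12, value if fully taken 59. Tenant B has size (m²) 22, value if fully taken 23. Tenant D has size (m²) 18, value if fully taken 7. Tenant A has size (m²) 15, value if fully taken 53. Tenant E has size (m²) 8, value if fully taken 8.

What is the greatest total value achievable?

Sort by value density: Tenant X 59/12≈4.92, Tenant A 53/15≈3.53, Tenant U 46/26≈1.77, Tenant C 31/20≈1.55, Tenant B 23/22≈1.05, Tenant E 8/8≈1, Tenant D 7/18≈0.389.
Take all of Tenant X (12 m², value 59) ; 54 m² left.
Tenant A: take in full, 15 m² for value 53 ; 39 left.
All 26 m² of Tenant U fit (value 46) ; 13 remain.
Fill the last 13 m² with part of Tenant C: 13/20 of it earns 20.15.
Total value = 178.15.

178.15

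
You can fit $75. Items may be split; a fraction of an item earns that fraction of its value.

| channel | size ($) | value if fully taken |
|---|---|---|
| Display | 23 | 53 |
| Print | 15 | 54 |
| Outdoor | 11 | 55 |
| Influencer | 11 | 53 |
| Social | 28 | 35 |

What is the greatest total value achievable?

Rank by value-to-size ratio: Outdoor 55/11≈5, Influencer 53/11≈4.82, Print 54/15≈3.6, Display 53/23≈2.3, Social 35/28≈1.25.
All 11 $ of Outdoor fit (value 55) ; 64 remain.
Take all of Influencer (11 $, value 53) ; 53 $ left.
All 15 $ of Print fit (value 54) ; 38 remain.
All 23 $ of Display fit (value 53) ; 15 remain.
Fill the last 15 $ with part of Social: 15/28 of it earns 18.75.
Total value = 233.75.

233.75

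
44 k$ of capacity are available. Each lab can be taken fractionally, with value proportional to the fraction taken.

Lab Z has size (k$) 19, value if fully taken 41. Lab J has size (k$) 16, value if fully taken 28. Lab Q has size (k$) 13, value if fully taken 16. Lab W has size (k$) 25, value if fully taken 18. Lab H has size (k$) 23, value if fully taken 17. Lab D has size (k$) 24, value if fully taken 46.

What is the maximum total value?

88.75

Best value per unit of size first: Lab Z 41/19≈2.16, Lab D 46/24≈1.92, Lab J 28/16≈1.75, Lab Q 16/13≈1.23, Lab H 17/23≈0.739, Lab W 18/25≈0.72.
Take all of Lab Z (19 k$, value 41) ; 25 k$ left.
All 24 k$ of Lab D fit (value 46) ; 1 remain.
Fill the last 1 k$ with part of Lab J: 1/16 of it earns 1.75.
Total value = 88.75.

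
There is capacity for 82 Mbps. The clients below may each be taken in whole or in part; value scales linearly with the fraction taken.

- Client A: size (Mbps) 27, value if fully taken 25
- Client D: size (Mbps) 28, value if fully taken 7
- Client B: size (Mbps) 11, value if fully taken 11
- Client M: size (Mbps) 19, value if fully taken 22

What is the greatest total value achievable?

Sort by value density: Client M 22/19≈1.16, Client B 11/11≈1, Client A 25/27≈0.926, Client D 7/28≈0.25.
All 19 Mbps of Client M fit (value 22) ; 63 remain.
All 11 Mbps of Client B fit (value 11) ; 52 remain.
Take all of Client A (27 Mbps, value 25) ; 25 Mbps left.
Only 25 Mbps remain; take 25/28 of Client D for value 7×25/28 = 6.25.
Total value = 64.25.

64.25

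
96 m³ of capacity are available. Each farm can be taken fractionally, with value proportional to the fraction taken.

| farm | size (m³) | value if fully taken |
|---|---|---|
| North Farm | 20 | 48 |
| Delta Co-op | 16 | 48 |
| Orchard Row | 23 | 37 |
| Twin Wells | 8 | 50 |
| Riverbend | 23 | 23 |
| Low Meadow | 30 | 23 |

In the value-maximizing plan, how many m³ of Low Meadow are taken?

Best value per unit of size first: Twin Wells 50/8≈6.25, Delta Co-op 48/16≈3, North Farm 48/20≈2.4, Orchard Row 37/23≈1.61, Riverbend 23/23≈1, Low Meadow 23/30≈0.767.
Twin Wells: take in full, 8 m³ for value 50 ; 88 left.
All 16 m³ of Delta Co-op fit (value 48) ; 72 remain.
All 20 m³ of North Farm fit (value 48) ; 52 remain.
Take all of Orchard Row (23 m³, value 37) ; 29 m³ left.
Riverbend: take in full, 23 m³ for value 23 ; 6 left.
Fill the last 6 m³ with part of Low Meadow: 6/30 of it earns 4.6.

6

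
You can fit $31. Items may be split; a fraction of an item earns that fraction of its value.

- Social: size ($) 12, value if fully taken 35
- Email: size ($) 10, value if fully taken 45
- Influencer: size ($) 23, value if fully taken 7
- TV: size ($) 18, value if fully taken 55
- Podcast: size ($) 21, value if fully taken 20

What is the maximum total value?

Sort by value density: Email 45/10≈4.5, TV 55/18≈3.06, Social 35/12≈2.92, Podcast 20/21≈0.952, Influencer 7/23≈0.304.
Email: take in full, 10 $ for value 45 ; 21 left.
Take all of TV (18 $, value 55) ; 3 $ left.
Only 3 $ remain; take 3/12 of Social for value 35×3/12 = 8.75.
Total value = 108.75.

108.75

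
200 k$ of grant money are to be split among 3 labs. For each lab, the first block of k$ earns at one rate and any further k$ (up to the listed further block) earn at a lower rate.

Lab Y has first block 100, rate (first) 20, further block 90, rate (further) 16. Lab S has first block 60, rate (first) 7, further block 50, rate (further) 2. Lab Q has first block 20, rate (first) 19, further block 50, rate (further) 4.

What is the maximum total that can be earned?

Order all 6 blocks by rate: Lab Y/first 20 > Lab Q/first 19 > Lab Y/second 16 > Lab S/first 7 > Lab Q/second 4 > Lab S/second 2.
Lab Y/first (20): +100 ; 100 left.
Fill Lab Q first block (20 at 19) ; 80 left.
Lab Y/second: +80 of 90 at 16; pool empty.
Total = 20×100 + 19×20 + 16×80 = 3660.

3660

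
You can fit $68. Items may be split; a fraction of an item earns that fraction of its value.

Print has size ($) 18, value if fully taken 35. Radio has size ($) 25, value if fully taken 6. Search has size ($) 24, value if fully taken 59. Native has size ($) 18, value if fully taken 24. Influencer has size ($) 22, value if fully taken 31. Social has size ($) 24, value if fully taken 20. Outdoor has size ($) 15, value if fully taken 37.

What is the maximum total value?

Rank by value-to-size ratio: Outdoor 37/15≈2.47, Search 59/24≈2.46, Print 35/18≈1.94, Influencer 31/22≈1.41, Native 24/18≈1.33, Social 20/24≈0.833, Radio 6/25≈0.24.
Outdoor: take in full, 15 $ for value 37 ; 53 left.
Search: take in full, 24 $ for value 59 ; 29 left.
All 18 $ of Print fit (value 35) ; 11 remain.
Only 11 $ remain; take 11/22 of Influencer for value 31×11/22 = 15.5.
Total value = 146.5.

146.5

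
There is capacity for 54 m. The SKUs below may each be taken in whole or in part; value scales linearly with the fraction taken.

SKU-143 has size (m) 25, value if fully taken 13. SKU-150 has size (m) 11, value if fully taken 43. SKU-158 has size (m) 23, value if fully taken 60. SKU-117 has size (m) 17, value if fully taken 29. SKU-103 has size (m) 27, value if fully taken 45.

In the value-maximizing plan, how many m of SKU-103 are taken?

3

Rank by value-to-size ratio: SKU-150 43/11≈3.91, SKU-158 60/23≈2.61, SKU-117 29/17≈1.71, SKU-103 45/27≈1.67, SKU-143 13/25≈0.52.
All 11 m of SKU-150 fit (value 43) → 43 remain.
SKU-158: take in full, 23 m for value 60 → 20 left.
All 17 m of SKU-117 fit (value 29) → 3 remain.
3 m left: a 3/27 share of SKU-103 gives 45×3/27 = 5.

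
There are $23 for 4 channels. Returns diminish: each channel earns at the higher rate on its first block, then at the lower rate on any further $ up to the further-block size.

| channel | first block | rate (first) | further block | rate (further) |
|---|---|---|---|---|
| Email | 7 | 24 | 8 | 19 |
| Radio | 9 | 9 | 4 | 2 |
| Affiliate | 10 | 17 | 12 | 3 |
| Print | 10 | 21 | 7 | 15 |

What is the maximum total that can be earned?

Treat each block as its own option and order by rate: Email/T1 24 > Print/T1 21 > Email/T2 19 > Affiliate/T1 17 > Print/T2 15 > Radio/T1 9 > Affiliate/T2 3 > Radio/T2 2.
Fill Email T1 block (7 at 24) ; 16 left.
Print/T1 (21): +10 ; 6 left.
6 remain; put them into Email T2 at 19.
Total = 24×7 + 21×10 + 19×6 = 492.

492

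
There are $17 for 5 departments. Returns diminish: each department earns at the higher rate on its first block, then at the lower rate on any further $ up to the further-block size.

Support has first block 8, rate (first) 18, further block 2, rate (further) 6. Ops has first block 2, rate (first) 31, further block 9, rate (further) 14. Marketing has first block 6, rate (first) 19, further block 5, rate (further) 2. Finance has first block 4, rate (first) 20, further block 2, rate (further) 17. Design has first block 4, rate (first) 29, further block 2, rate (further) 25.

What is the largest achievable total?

Treat each block as its own option and order by rate: Ops/T1 31 > Design/T1 29 > Design/T2 25 > Finance/T1 20 > Marketing/T1 19 > Support/T1 18 > Finance/T2 17 > Ops/T2 14 > Support/T2 6 > Marketing/T2 2.
Ops T1 at 31: fill all 2 — 15 left.
Design T1 at 29: fill all 4 — 11 left.
Design/T2 (25): +2 — 9 left.
Finance T1 at 20: fill all 4 — 5 left.
5 remain; put them into Marketing T1 at 19.
Total = 31×2 + 29×4 + 25×2 + 20×4 + 19×5 = 403.

403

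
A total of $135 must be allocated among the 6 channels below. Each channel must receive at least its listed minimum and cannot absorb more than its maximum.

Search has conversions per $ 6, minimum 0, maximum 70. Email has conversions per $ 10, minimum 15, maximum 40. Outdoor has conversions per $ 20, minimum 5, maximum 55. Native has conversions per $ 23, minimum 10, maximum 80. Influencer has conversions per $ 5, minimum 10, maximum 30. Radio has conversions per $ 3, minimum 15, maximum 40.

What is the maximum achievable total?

2385

Meeting every minimum uses 0+15+5+10+10+15 = 55 $, leaving 80.
Order the channels by conversions per $: Native 23 > Outdoor 20 > Email 10 > Search 6 > Influencer 5 > Radio 3.
Native: +70 to 80 (cap) → 10 left.
Only 10 left; Outdoor takes them to reach 15.
Total = 10×15 + 20×15 + 23×80 + 5×10 + 3×15 = 2385.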